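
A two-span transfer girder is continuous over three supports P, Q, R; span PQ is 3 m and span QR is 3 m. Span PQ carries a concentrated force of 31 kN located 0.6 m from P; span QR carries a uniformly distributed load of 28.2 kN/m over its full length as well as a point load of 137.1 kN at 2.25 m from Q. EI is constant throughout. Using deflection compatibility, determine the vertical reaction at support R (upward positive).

R_R = 130.3 kN

Take M_Q as the redundant. Released structure: two simple spans PQ and QR with a hinge at Q.
End slopes at the hinge Q, treating each span as simply supported:
  span PQ: point load 31 at a = 0.6: Pab(L + a)/(6LEI) = 8.928/EI
  span QR: UDL 28.2: wL³/(24EI) = 31.73/EI
  span QR: point load 137.1 at a = 2.25: Pab(L + b)/(6LEI) = 48.2/EI
  relative rotation θ_0 = (8.928 + 79.92)/EI = 88.85/EI
A unit hogging moment at Q produces rotation L₁/(3EI) + L₂/(3EI) = 2/EI.
Compatibility: M_Q·(L₁+L₂)/(3EI) = θ_0, giving M_Q = 44.43 kN·m (hogging).
Span QR, ΣM about R: R_Q^{QR}·3 = 229.7 + 44.43, so R_Q^{QR} = 91.38 kN and R_R = 221.7 − 91.38 = 130.3 kN.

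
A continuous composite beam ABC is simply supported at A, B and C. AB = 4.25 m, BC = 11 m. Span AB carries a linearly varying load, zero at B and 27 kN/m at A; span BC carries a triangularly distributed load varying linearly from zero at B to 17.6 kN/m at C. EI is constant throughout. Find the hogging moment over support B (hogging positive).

M_B = 97.53 kN·m

Insert a hinge at B; M_B is the redundant, and each span becomes simply supported.
Rotations at B on the released spans (each span's end-slope, ×1/EI):
  span AB: triangular load, peak 27: 7w₀L³/(360EI) = 40.3/EI
  span BC: triangular load, peak 17.6: 7w₀L³/(360EI) = 455.5/EI
  relative rotation θ_0 = (40.3 + 455.5)/EI = 495.8/EI
A unit hogging moment at B produces rotation L₁/(3EI) + L₂/(3EI) = 5.083/EI.
Slope continuity at B: θ_0 = M_B·5.083/EI, so M_B = 495.8/5.083 = 97.53 kN·m (hogging).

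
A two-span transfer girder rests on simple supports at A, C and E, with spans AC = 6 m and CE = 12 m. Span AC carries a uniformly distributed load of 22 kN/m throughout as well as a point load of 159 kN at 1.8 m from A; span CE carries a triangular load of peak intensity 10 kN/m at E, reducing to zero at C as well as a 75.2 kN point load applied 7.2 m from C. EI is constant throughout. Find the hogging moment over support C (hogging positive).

Take M_C as the redundant. Released structure: two simple spans AC and CE with a hinge at C.
Rotations at C on the released spans (each span's end-slope, ×1/EI):
  span AC: UDL 22: wL³/(24EI) = 198/EI
  span AC: point load 159 at a = 1.8: Pab(L + a)/(6LEI) = 260.4/EI
  span CE: triangular load, peak 10: 7w₀L³/(360EI) = 336/EI
  span CE: point load 75.2 at a = 7.2: Pab(L + b)/(6LEI) = 606.4/EI
  relative rotation θ_0 = (458.4 + 942.4)/EI = 1401/EI
A unit hogging moment at C produces rotation L₁/(3EI) + L₂/(3EI) = 6/EI.
Compatibility: M_C·(L₁+L₂)/(3EI) = θ_0, giving M_C = 233.5 kN·m (hogging).

M_C = 233.5 kN·m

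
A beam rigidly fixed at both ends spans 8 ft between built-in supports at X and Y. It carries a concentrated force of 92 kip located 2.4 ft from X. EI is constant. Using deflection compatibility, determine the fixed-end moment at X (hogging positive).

M_X = 108.2 kip·ft

Take the two fixed-end moments M_X, M_Y as redundants; the released structure is the simple span XY.
On the primary (simply-supported) span, the end slopes from the loading are:
  at X: point load 92 at a = 2.4: Pab(L + b)/(6LEI) = 350.3/EI
  at Y: point load 92 at a = 2.4: Pab(L + a)/(6LEI) = 267.9/EI
  θ_X0 = 350.3/EI,  θ_Y0 = 267.9/EI
Flexibility coefficients: a unit moment at one end gives L/(3EI) there and L/(6EI) at the far end, so f₁₁ = f₂₂ = 2.667/EI and f₁₂ = f₂₁ = 1.333/EI.
Compatibility — zero rotation at each built-in end:
  2.667 M_X + 1.333 M_Y = 350.3
  1.333 M_X + 2.667 M_Y = 267.9
Solving the pair gives M_X = 108.2 kip·ft and M_Y = 46.37 kip·ft (hogging).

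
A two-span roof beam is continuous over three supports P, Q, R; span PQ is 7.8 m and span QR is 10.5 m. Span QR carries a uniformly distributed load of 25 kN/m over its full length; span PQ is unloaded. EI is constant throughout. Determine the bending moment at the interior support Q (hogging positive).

Insert a hinge at Q; M_Q is the redundant, and each span becomes simply supported.
Discontinuity in slope at Q on the released structure — sum the simple-span end rotations:
  span QR: UDL 25: wL³/(24EI) = 1206/EI
  relative rotation θ_0 = (0 + 1206)/EI = 1206/EI
A unit hogging moment at Q produces rotation L₁/(3EI) + L₂/(3EI) = 6.1/EI.
Slope continuity at Q: θ_0 = M_Q·6.1/EI, so M_Q = 1206/6.1 = 197.7 kN·m (hogging).

M_Q = 197.7 kN·m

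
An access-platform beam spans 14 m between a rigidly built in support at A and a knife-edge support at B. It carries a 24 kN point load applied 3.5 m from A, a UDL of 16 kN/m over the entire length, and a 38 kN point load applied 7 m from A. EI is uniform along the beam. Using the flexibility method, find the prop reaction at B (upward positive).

R_B = 97.94 kN

Release the roller at B. Primary structure: cantilever fixed at A.
Free-end deflection of the primary structure under the applied loading (downward +):
  point load 24 at a = 3.5: Pa²(3L − a)/(6EI) = 1886/EI
  UDL 16: wL⁴/(8EI) = 76832/EI
  point load 38 at a = 7: Pa²(3L − a)/(6EI) = 10862/EI
  δ_0 = 89580/EI
Tip deflection under a unit load at B: L³/(3EI) = 914.7/EI.
The prop prevents deflection at B: R_B = δ_0/δ_{BB} = 89580/914.7 = 97.94 kN.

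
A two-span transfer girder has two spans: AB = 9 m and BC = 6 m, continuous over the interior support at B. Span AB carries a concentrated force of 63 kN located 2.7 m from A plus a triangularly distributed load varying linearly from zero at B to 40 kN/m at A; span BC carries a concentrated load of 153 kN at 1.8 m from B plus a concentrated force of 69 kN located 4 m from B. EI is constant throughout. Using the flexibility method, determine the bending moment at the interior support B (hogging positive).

Release continuity at B by inserting a hinge; the redundant is the internal moment M_B. The primary structure is two simply-supported spans AB and BC.
Discontinuity in slope at B on the released structure — sum the simple-span end rotations:
  span AB: point load 63 at a = 2.7: Pab(L + a)/(6LEI) = 232.2/EI
  span AB: triangular load, peak 40: 7w₀L³/(360EI) = 567/EI
  span BC: point load 153 at a = 1.8: Pab(L + b)/(6LEI) = 327.7/EI
  span BC: point load 69 at a = 4: Pab(L + b)/(6LEI) = 122.7/EI
  relative rotation θ_0 = (799.2 + 450.4)/EI = 1250/EI
A unit hogging moment at B produces rotation L₁/(3EI) + L₂/(3EI) = 5/EI.
Compatibility: M_B·(L₁+L₂)/(3EI) = θ_0, giving M_B = 249.9 kN·m (hogging).

M_B = 249.9 kN·m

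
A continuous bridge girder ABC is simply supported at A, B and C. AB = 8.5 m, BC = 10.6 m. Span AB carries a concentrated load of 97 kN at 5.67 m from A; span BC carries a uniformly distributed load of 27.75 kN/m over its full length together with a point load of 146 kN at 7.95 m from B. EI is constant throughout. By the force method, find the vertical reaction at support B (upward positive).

R_B = 329.9 kN

Take M_B as the redundant. Released structure: two simple spans AB and BC with a hinge at B.
End slopes at the hinge B, treating each span as simply supported:
  span AB: point load 97 at a = 5.67: Pab(L + a)/(6LEI) = 432.5/EI
  span BC: UDL 27.75: wL³/(24EI) = 1377/EI
  span BC: point load 146 at a = 7.95: Pab(L + b)/(6LEI) = 640.8/EI
  relative rotation θ_0 = (432.5 + 2018)/EI = 2450/EI
A unit hogging moment at B produces rotation L₁/(3EI) + L₂/(3EI) = 6.367/EI.
Compatibility: M_B·(L₁+L₂)/(3EI) = θ_0, giving M_B = 384.9 kN·m (hogging).
Span AB, ΣM about A with M_B applied at B: R_B^{AB}·8.5 = 550 + 384.9, so R_B^{AB} = 110 kN and R_A = 97 − 110 = -12.98 kN.
Span BC, ΣM about C: R_B^{BC}·10.6 = 1946 + 384.9, so R_B^{BC} = 219.9 kN and R_C = 440.1 − 219.9 = 220.3 kN.
R_B = 110 + 219.9 = 329.9 kN.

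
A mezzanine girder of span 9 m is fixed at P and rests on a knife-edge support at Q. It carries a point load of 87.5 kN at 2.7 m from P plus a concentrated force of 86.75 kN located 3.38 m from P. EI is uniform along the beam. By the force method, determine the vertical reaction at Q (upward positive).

R_Q = 26.69 kN

Take the reaction at Q as the redundant and release it; the primary structure is a cantilever fixed at P.
Primary-structure tip deflection at Q by superposition:
  point load 87.5 at a = 2.7: Pa²(3L − a)/(6EI) = 2583/EI
  point load 86.75 at a = 3.38: Pa²(3L − a)/(6EI) = 3901/EI
  δ_0 = 6485/EI
Tip deflection under a unit load at Q: L³/(3EI) = 243/EI.
Compatibility at Q: δ_0 − R_Q·δ_{QQ} = 0, so R_Q = 6485/243 = 26.69 kN.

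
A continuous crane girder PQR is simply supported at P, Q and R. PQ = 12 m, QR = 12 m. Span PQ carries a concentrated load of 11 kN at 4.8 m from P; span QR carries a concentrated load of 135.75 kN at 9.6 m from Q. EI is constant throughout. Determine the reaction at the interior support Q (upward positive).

Insert a hinge at Q; M_Q is the redundant, and each span becomes simply supported.
Discontinuity in slope at Q on the released structure — sum the simple-span end rotations:
  span PQ: point load 11 at a = 4.8: Pab(L + a)/(6LEI) = 88.7/EI
  span QR: point load 135.75 at a = 9.6: Pab(L + b)/(6LEI) = 625.5/EI
  relative rotation θ_0 = (88.7 + 625.5)/EI = 714.2/EI
A unit hogging moment at Q produces rotation L₁/(3EI) + L₂/(3EI) = 8/EI.
Slope continuity at Q: θ_0 = M_Q·8/EI, so M_Q = 714.2/8 = 89.28 kN·m (hogging).
Span PQ, ΣM about P with M_Q applied at Q: R_Q^{PQ}·12 = 52.8 + 89.28, so R_Q^{PQ} = 11.84 kN and R_P = 11 − 11.84 = -0.84 kN.
Span QR, ΣM about R: R_Q^{QR}·12 = 325.8 + 89.28, so R_Q^{QR} = 34.59 kN and R_R = 135.8 − 34.59 = 101.2 kN.
R_Q = 11.84 + 34.59 = 46.43 kN.

R_Q = 46.43 kN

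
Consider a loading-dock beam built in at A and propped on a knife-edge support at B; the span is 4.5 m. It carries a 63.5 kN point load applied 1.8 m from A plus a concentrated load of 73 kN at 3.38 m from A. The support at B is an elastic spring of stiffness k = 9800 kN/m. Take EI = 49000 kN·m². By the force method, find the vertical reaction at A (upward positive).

Release the roller at B. Primary structure: cantilever fixed at A.
Free-end deflection of the primary structure under the applied loading (downward +):
  point load 63.5 at a = 1.8: Pa²(3L − a)/(6EI) = 401.2/EI
  point load 73 at a = 3.38: Pa²(3L − a)/(6EI) = 1407/EI
  δ_0 = 1808/EI
Tip deflection under a unit load at B: L³/(3EI) = 30.38/EI.
With EI = 49000 kN·m²: δ_0 = 0.036895 m and δ_{BB} = 0.00062 m/kN.
Compatibility — the spring shortens by R_B/k under the reaction it provides: δ_0 − R_B·δ_{BB} = R_B/k. With 1/k = 0.000102 m/kN, R_B = δ_0 / (δ_{BB} + 1/k) = 0.036895 / (0.00062 + 0.000102) = 51.11 kN.
Vertical equilibrium: R_A = ΣP − R_B = 136.5 − 51.11 = 85.39 kN.

R_A = 85.39 kN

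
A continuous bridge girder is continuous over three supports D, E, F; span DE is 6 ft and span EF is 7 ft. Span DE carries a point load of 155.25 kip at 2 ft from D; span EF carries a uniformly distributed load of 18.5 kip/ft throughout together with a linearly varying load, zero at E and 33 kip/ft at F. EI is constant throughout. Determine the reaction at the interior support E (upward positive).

R_E = 209.3 kip

Take M_E as the redundant. Released structure: two simple spans DE and EF with a hinge at E.
Rotations at E on the released spans (each span's end-slope, ×1/EI):
  span DE: point load 155.25 at a = 2: Pab(L + a)/(6LEI) = 276/EI
  span EF: UDL 18.5: wL³/(24EI) = 264.4/EI
  span EF: triangular load, peak 33: 7w₀L³/(360EI) = 220.1/EI
  relative rotation θ_0 = (276 + 484.5)/EI = 760.5/EI
A unit hogging moment at E produces rotation L₁/(3EI) + L₂/(3EI) = 4.333/EI.
Slope continuity at E: θ_0 = M_E·4.333/EI, so M_E = 760.5/4.333 = 175.5 kip·ft (hogging).
Span DE, ΣM about D with M_E applied at E: R_E^{DE}·6 = 310.5 + 175.5, so R_E^{DE} = 81 kip and R_D = 155.2 − 81 = 74.25 kip.
Span EF, ΣM about F: R_E^{EF}·7 = 722.8 + 175.5, so R_E^{EF} = 128.3 kip and R_F = 245 − 128.3 = 116.7 kip.
R_E = 81 + 128.3 = 209.3 kip.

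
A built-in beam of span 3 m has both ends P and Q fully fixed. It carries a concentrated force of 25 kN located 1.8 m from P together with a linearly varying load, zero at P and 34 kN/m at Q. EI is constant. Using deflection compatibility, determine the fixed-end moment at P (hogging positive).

M_P = 17.4 kN·m

Release both end moments; the primary structure is a simply-supported span PQ with redundants M_P and M_Q.
Simple-span end rotations at P and Q under the given loads:
  at P: point load 25 at a = 1.8: Pab(L + b)/(6LEI) = 12.6/EI
  at Q: point load 25 at a = 1.8: Pab(L + a)/(6LEI) = 14.4/EI
  at P: triangular load, peak 34: 7w₀L³/(360EI) = 17.85/EI
  at Q: triangular load, peak 34: w₀L³/(45EI) = 20.4/EI
  θ_P0 = 30.45/EI,  θ_Q0 = 34.8/EI
Flexibility coefficients: a unit moment at one end gives L/(3EI) there and L/(6EI) at the far end, so f₁₁ = f₂₂ = 1/EI and f₁₂ = f₂₁ = 0.5/EI.
Compatibility — zero rotation at each built-in end:
  1 M_P + 0.5 M_Q = 30.45
  0.5 M_P + 1 M_Q = 34.8
Solving the pair gives M_P = 17.4 kN·m and M_Q = 26.1 kN·m (hogging).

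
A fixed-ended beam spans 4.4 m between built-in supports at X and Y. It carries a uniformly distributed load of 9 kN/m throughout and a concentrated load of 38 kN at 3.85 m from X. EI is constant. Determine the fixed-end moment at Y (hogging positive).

M_Y = 30.52 kN·m

Release both end moments; the primary structure is a simply-supported span XY with redundants M_X and M_Y.
Simple-span end rotations at X and Y under the given loads:
  at X: UDL 9: wL³/(24EI) = 31.94/EI
  at Y: UDL 9: wL³/(24EI) = 31.94/EI
  at X: point load 38 at a = 3.85: Pab(L + b)/(6LEI) = 15.09/EI
  at Y: point load 38 at a = 3.85: Pab(L + a)/(6LEI) = 25.15/EI
  θ_X0 = 47.03/EI,  θ_Y0 = 57.09/EI
Flexibility coefficients: a unit moment at one end gives L/(3EI) there and L/(6EI) at the far end, so f₁₁ = f₂₂ = 1.467/EI and f₁₂ = f₂₁ = 0.7333/EI.
Compatibility — zero rotation at each built-in end:
  1.467 M_X + 0.7333 M_Y = 47.03
  0.7333 M_X + 1.467 M_Y = 57.09
Solving the pair gives M_X = 16.81 kN·m and M_Y = 30.52 kN·m (hogging).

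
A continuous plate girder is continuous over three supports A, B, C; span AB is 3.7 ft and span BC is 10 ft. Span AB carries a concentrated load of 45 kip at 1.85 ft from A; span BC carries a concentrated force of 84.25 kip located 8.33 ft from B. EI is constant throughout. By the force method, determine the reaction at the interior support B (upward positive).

R_B = 58.17 kip

Take M_B as the redundant. Released structure: two simple spans AB and BC with a hinge at B.
Rotations at B on the released spans (each span's end-slope, ×1/EI):
  span AB: point load 45 at a = 1.85: Pab(L + a)/(6LEI) = 38.5/EI
  span BC: point load 84.25 at a = 8.33: Pab(L + b)/(6LEI) = 228/EI
  relative rotation θ_0 = (38.5 + 228)/EI = 266.5/EI
A unit hogging moment at B produces rotation L₁/(3EI) + L₂/(3EI) = 4.567/EI.
Compatibility: M_B·(L₁+L₂)/(3EI) = θ_0, giving M_B = 58.35 kip·ft (hogging).
Span AB, ΣM about A with M_B applied at B: R_B^{AB}·3.7 = 83.25 + 58.35, so R_B^{AB} = 38.27 kip and R_A = 45 − 38.27 = 6.73 kip.
Span BC, ΣM about C: R_B^{BC}·10 = 140.7 + 58.35, so R_B^{BC} = 19.9 kip and R_C = 84.25 − 19.9 = 64.35 kip.
R_B = 38.27 + 19.9 = 58.17 kip.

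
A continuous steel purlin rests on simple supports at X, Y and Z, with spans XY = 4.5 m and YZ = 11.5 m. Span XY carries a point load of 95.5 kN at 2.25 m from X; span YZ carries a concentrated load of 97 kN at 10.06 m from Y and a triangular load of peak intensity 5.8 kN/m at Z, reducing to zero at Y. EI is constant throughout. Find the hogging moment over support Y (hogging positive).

M_Y = 104.2 kN·m

Release continuity at Y by inserting a hinge; the redundant is the internal moment M_Y. The primary structure is two simply-supported spans XY and YZ.
Discontinuity in slope at Y on the released structure — sum the simple-span end rotations:
  span XY: point load 95.5 at a = 2.25: Pab(L + a)/(6LEI) = 120.9/EI
  span YZ: point load 97 at a = 10.06: Pab(L + b)/(6LEI) = 263.5/EI
  span YZ: triangular load, peak 5.8: 7w₀L³/(360EI) = 171.5/EI
  relative rotation θ_0 = (120.9 + 435)/EI = 555.9/EI
A unit hogging moment at Y produces rotation L₁/(3EI) + L₂/(3EI) = 5.333/EI.
Compatibility: M_Y·(L₁+L₂)/(3EI) = θ_0, giving M_Y = 104.2 kN·m (hogging).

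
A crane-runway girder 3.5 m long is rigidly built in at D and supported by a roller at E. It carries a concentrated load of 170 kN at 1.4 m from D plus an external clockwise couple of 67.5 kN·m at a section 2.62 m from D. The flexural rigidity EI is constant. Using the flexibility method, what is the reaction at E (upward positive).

R_E = 62.46 kN

Remove the prop at E; the released (primary) structure is a cantilever built in at D.
Deflection at E on the released cantilever, summing each load's contribution:
  point load 170 at a = 1.4: Pa²(3L − a)/(6EI) = 505.4/EI
  clockwise couple 67.5 at a = 2.62: M₀a(2L − a)/(2EI) = 387.3/EI
  δ_0 = 892.7/EI
Tip deflection under a unit load at E: L³/(3EI) = 14.29/EI.
Compatibility at E: δ_0 − R_E·δ_{EE} = 0, so R_E = 892.7/14.29 = 62.46 kN.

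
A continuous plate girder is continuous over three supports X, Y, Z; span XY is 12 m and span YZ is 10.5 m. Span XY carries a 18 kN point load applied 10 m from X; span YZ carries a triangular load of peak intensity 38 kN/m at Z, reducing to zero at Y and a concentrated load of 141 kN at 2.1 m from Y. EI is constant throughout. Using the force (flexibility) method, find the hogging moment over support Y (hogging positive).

M_Y = 228.2 kN·m

Take M_Y as the redundant. Released structure: two simple spans XY and YZ with a hinge at Y.
Rotations at Y on the released spans (each span's end-slope, ×1/EI):
  span XY: point load 18 at a = 10: Pab(L + a)/(6LEI) = 110/EI
  span YZ: triangular load, peak 38: 7w₀L³/(360EI) = 855.4/EI
  span YZ: point load 141 at a = 2.1: Pab(L + b)/(6LEI) = 746.2/EI
  relative rotation θ_0 = (110 + 1602)/EI = 1712/EI
A unit hogging moment at Y produces rotation L₁/(3EI) + L₂/(3EI) = 7.5/EI.
Slope continuity at Y: θ_0 = M_Y·7.5/EI, so M_Y = 1712/7.5 = 228.2 kN·m (hogging).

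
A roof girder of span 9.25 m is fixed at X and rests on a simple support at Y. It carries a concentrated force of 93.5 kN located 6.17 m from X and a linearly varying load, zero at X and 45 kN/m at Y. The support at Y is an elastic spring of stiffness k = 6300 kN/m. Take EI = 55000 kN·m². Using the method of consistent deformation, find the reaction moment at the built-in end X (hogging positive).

M_X = 400.9 kN·m

Release the roller at Y. Primary structure: cantilever fixed at X.
Deflection at Y on the released cantilever, summing each load's contribution:
  point load 93.5 at a = 6.17: Pa²(3L − a)/(6EI) = 12802/EI
  triangular load, peak 45 at the free end: 11w₀L⁴/(120EI) = 30199/EI
  δ_0 = 43001/EI
Flexibility coefficient — unit upward force at Y: δ_{YY} = L³/(3EI) = 263.8/EI.
With EI = 55000 kN·m²: δ_0 = 0.78184 m and δ_{YY} = 0.004797 m/kN.
Compatibility — the spring shortens by R_Y/k under the reaction it provides: δ_0 − R_Y·δ_{YY} = R_Y/k. With 1/k = 0.000159 m/kN, R_Y = δ_0 / (δ_{YY} + 1/k) = 0.78184 / (0.004797 + 0.000159) = 157.8 kN.
Moment equilibrium about X: M_X = Σ(load moments about X) − R_Y·L = 1860 − 157.8×9.25 = 400.9 kN·m.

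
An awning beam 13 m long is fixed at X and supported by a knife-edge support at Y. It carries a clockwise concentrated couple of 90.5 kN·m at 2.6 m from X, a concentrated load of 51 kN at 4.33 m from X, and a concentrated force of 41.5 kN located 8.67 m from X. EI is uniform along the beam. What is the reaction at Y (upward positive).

R_Y = 32.84 kN

Release the roller at Y. Primary structure: cantilever fixed at X.
Free-end deflection of the primary structure under the applied loading (downward +):
  clockwise couple 90.5 at a = 2.6: M₀a(2L − a)/(2EI) = 2753/EI
  point load 51 at a = 4.33: Pa²(3L − a)/(6EI) = 5525/EI
  point load 41.5 at a = 8.67: Pa²(3L − a)/(6EI) = 15769/EI
  δ_0 = 24047/EI
Flexibility coefficient — unit upward force at Y: δ_{YY} = L³/(3EI) = 732.3/EI.
The prop prevents deflection at Y: R_Y = δ_0/δ_{YY} = 24047/732.3 = 32.84 kN.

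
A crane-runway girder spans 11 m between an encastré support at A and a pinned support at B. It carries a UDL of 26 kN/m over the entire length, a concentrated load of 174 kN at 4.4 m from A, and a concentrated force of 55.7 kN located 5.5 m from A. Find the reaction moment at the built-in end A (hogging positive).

M_A = 875.6 kN·m

Release the roller at B. Primary structure: cantilever fixed at A.
Downward deflection at the released point B due to the loads:
  UDL 26: wL⁴/(8EI) = 47583/EI
  point load 174 at a = 4.4: Pa²(3L − a)/(6EI) = 16057/EI
  point load 55.7 at a = 5.5: Pa²(3L − a)/(6EI) = 7723/EI
  δ_0 = 71363/EI
Tip deflection under a unit load at B: L³/(3EI) = 443.7/EI.
Compatibility at B: δ_0 − R_B·δ_{BB} = 0, so R_B = 71363/443.7 = 160.8 kN.
Moment equilibrium about A: M_A = Σ(load moments about A) − R_B·L = 2645 − 160.8×11 = 875.6 kN·m.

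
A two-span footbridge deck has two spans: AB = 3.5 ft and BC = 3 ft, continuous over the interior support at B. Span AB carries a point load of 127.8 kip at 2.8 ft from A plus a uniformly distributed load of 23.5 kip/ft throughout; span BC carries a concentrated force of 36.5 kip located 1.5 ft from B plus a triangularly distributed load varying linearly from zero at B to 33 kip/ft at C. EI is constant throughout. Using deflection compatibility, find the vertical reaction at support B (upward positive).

R_B = 222.4 kip

Take M_B as the redundant. Released structure: two simple spans AB and BC with a hinge at B.
Rotations at B on the released spans (each span's end-slope, ×1/EI):
  span AB: point load 127.8 at a = 2.8: Pab(L + a)/(6LEI) = 75.15/EI
  span AB: UDL 23.5: wL³/(24EI) = 41.98/EI
  span BC: point load 36.5 at a = 1.5: Pab(L + b)/(6LEI) = 20.53/EI
  span BC: triangular load, peak 33: 7w₀L³/(360EI) = 17.32/EI
  relative rotation θ_0 = (117.1 + 37.86)/EI = 155/EI
A unit hogging moment at B produces rotation L₁/(3EI) + L₂/(3EI) = 2.167/EI.
Slope continuity at B: θ_0 = M_B·2.167/EI, so M_B = 155/2.167 = 71.53 kip·ft (hogging).
Span AB, ΣM about A with M_B applied at B: R_B^{AB}·3.5 = 501.8 + 71.53, so R_B^{AB} = 163.8 kip and R_A = 210.1 − 163.8 = 46.25 kip.
Span BC, ΣM about C: R_B^{BC}·3 = 104.2 + 71.53, so R_B^{BC} = 58.59 kip and R_C = 86 − 58.59 = 27.41 kip.
R_B = 163.8 + 58.59 = 222.4 kip.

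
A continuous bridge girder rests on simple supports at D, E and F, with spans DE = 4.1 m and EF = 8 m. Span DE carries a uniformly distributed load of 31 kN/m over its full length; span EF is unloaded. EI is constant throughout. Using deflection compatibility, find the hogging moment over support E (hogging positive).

M_E = 22.07 kN·m

Insert a hinge at E; M_E is the redundant, and each span becomes simply supported.
Discontinuity in slope at E on the released structure — sum the simple-span end rotations:
  span DE: UDL 31: wL³/(24EI) = 89.02/EI
  relative rotation θ_0 = (89.02 + 0)/EI = 89.02/EI
A unit hogging moment at E produces rotation L₁/(3EI) + L₂/(3EI) = 4.033/EI.
Compatibility: M_E·(L₁+L₂)/(3EI) = θ_0, giving M_E = 22.07 kN·m (hogging).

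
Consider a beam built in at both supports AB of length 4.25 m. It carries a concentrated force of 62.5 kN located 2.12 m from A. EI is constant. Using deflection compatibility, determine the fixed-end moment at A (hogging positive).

M_A = 33.28 kN·m

Release both end moments; the primary structure is a simply-supported span AB with redundants M_A and M_B.
Simple-span end rotations at A and B under the given loads:
  at A: point load 62.5 at a = 2.12: Pab(L + b)/(6LEI) = 70.61/EI
  at B: point load 62.5 at a = 2.12: Pab(L + a)/(6LEI) = 70.5/EI
  θ_A0 = 70.61/EI,  θ_B0 = 70.5/EI
Flexibility coefficients: a unit moment at one end gives L/(3EI) there and L/(6EI) at the far end, so f₁₁ = f₂₂ = 1.417/EI and f₁₂ = f₂₁ = 0.7083/EI.
Compatibility — zero rotation at each built-in end:
  1.417 M_A + 0.7083 M_B = 70.61
  0.7083 M_A + 1.417 M_B = 70.5
Solving the pair gives M_A = 33.28 kN·m and M_B = 33.12 kN·m (hogging).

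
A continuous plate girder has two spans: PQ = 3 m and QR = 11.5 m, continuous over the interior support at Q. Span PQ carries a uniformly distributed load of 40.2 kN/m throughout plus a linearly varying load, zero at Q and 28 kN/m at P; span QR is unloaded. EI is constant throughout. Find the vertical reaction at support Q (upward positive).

Release continuity at Q by inserting a hinge; the redundant is the internal moment M_Q. The primary structure is two simply-supported spans PQ and QR.
Rotations at Q on the released spans (each span's end-slope, ×1/EI):
  span PQ: UDL 40.2: wL³/(24EI) = 45.23/EI
  span PQ: triangular load, peak 28: 7w₀L³/(360EI) = 14.7/EI
  relative rotation θ_0 = (59.92 + 0)/EI = 59.92/EI
A unit hogging moment at Q produces rotation L₁/(3EI) + L₂/(3EI) = 4.833/EI.
Slope continuity at Q: θ_0 = M_Q·4.833/EI, so M_Q = 59.92/4.833 = 12.4 kN·m (hogging).
Span PQ, ΣM about P with M_Q applied at Q: R_Q^{PQ}·3 = 222.9 + 12.4, so R_Q^{PQ} = 78.43 kN and R_P = 162.6 − 78.43 = 84.17 kN.
Span QR, ΣM about R: R_Q^{QR}·11.5 = 0 + 12.4, so R_Q^{QR} = 1.078 kN and R_R = 0 − 1.078 = -1.078 kN.
R_Q = 78.43 + 1.078 = 79.51 kN.

R_Q = 79.51 kN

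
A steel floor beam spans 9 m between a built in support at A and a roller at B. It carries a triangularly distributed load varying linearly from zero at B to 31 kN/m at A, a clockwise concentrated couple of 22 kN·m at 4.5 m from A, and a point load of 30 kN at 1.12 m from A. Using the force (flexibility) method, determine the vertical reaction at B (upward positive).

Remove the prop at B; the released (primary) structure is a cantilever built in at A.
Deflection at B on the released cantilever, summing each load's contribution:
  triangular load, peak 31 at the fixed end: w₀L⁴/(30EI) = 6780/EI
  clockwise couple 22 at a = 4.5: M₀a(2L − a)/(2EI) = 668.2/EI
  point load 30 at a = 1.12: Pa²(3L − a)/(6EI) = 162.3/EI
  δ_0 = 7610/EI
Tip deflection under a unit load at B: L³/(3EI) = 243/EI.
The prop prevents deflection at B: R_B = δ_0/δ_{BB} = 7610/243 = 31.32 kN.

R_B = 31.32 kN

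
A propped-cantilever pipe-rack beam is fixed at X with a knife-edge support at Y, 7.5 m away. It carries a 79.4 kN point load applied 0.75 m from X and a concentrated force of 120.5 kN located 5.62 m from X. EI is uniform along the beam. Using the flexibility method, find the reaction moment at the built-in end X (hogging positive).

M_X = 157.1 kN·m

Release the roller at Y. Primary structure: cantilever fixed at X.
Primary-structure tip deflection at Y by superposition:
  point load 79.4 at a = 0.75: Pa²(3L − a)/(6EI) = 161.9/EI
  point load 120.5 at a = 5.62: Pa²(3L − a)/(6EI) = 10707/EI
  δ_0 = 10869/EI
Flexibility coefficient — unit upward force at Y: δ_{YY} = L³/(3EI) = 140.6/EI.
Compatibility at Y: δ_0 − R_Y·δ_{YY} = 0, so R_Y = 10869/140.6 = 77.29 kN.
Moment equilibrium about X: M_X = Σ(load moments about X) − R_Y·L = 736.8 − 77.29×7.5 = 157.1 kN·m.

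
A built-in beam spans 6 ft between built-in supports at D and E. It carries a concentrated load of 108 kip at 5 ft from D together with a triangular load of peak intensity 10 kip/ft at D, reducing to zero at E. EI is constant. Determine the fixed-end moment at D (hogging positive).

Release both end moments; the primary structure is a simply-supported span DE with redundants M_D and M_E.
Simple-span end rotations at D and E under the given loads:
  at D: point load 108 at a = 5: Pab(L + b)/(6LEI) = 105/EI
  at E: point load 108 at a = 5: Pab(L + a)/(6LEI) = 165/EI
  at D: triangular load, peak 10: w₀L³/(45EI) = 48/EI
  at E: triangular load, peak 10: 7w₀L³/(360EI) = 42/EI
  θ_D0 = 153/EI,  θ_E0 = 207/EI
Flexibility coefficients: a unit moment at one end gives L/(3EI) there and L/(6EI) at the far end, so f₁₁ = f₂₂ = 2/EI and f₁₂ = f₂₁ = 1/EI.
Compatibility — zero rotation at each built-in end:
  2 M_D + 1 M_E = 153
  1 M_D + 2 M_E = 207
Solving the pair gives M_D = 33 kip·ft and M_E = 87 kip·ft (hogging).

M_D = 33 kip·ft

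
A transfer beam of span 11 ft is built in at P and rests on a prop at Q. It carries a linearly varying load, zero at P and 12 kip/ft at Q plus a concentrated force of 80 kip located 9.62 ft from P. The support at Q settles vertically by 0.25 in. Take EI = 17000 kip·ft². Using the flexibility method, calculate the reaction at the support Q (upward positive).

R_Q = 100.5 kip

Choose R_Q as the redundant. The primary structure is the cantilever fixed at P.
Free-end deflection of the primary structure under the applied loading (downward +):
  triangular load, peak 12 at the free end: 11w₀L⁴/(120EI) = 16105/EI
  point load 80 at a = 9.62: Pa²(3L − a)/(6EI) = 28849/EI
  δ_0 = 44954/EI
Flexibility coefficient — unit upward force at Q: δ_{QQ} = L³/(3EI) = 443.7/EI.
With EI = 17000 kip·ft²: δ_0 = 2.6444 ft and δ_{QQ} = 0.026098 ft/kip.
Compatibility — the beam at Q must follow the support down by 0.02083 ft: δ_0 − R_Q·δ_{QQ} = 0.02083, so R_Q = (2.6444 − 0.02083)/0.026098 = 100.5 kip.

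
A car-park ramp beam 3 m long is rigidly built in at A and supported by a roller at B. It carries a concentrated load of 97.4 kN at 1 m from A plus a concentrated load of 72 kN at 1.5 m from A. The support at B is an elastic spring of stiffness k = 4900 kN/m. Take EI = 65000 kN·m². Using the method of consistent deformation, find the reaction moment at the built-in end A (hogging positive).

M_A = 160.6 kN·m

Choose R_B as the redundant. The primary structure is the cantilever fixed at A.
Downward deflection at the released point B due to the loads:
  point load 97.4 at a = 1: Pa²(3L − a)/(6EI) = 129.9/EI
  point load 72 at a = 1.5: Pa²(3L − a)/(6EI) = 202.5/EI
  δ_0 = 332.4/EI
Flexibility coefficient — unit upward force at B: δ_{BB} = L³/(3EI) = 9/EI.
With EI = 65000 kN·m²: δ_0 = 0.005113 m and δ_{BB} = 0.000138 m/kN.
Compatibility — the spring shortens by R_B/k under the reaction it provides: δ_0 − R_B·δ_{BB} = R_B/k. With 1/k = 0.000204 m/kN, R_B = δ_0 / (δ_{BB} + 1/k) = 0.005113 / (0.000138 + 0.000204) = 14.93 kN.
Moment equilibrium about A: M_A = Σ(load moments about A) − R_B·L = 205.4 − 14.93×3 = 160.6 kN·m.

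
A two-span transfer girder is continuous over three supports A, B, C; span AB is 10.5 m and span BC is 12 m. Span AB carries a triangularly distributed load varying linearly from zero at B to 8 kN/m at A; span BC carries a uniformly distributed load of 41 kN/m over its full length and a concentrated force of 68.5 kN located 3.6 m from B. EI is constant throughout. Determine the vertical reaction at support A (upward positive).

Release continuity at B by inserting a hinge; the redundant is the internal moment M_B. The primary structure is two simply-supported spans AB and BC.
Discontinuity in slope at B on the released structure — sum the simple-span end rotations:
  span AB: triangular load, peak 8: 7w₀L³/(360EI) = 180.1/EI
  span BC: UDL 41: wL³/(24EI) = 2952/EI
  span BC: point load 68.5 at a = 3.6: Pab(L + b)/(6LEI) = 586.9/EI
  relative rotation θ_0 = (180.1 + 3539)/EI = 3719/EI
A unit hogging moment at B produces rotation L₁/(3EI) + L₂/(3EI) = 7.5/EI.
Compatibility: M_B·(L₁+L₂)/(3EI) = θ_0, giving M_B = 495.9 kN·m (hogging).
Span AB, ΣM about A with M_B applied at B: R_B^{AB}·10.5 = 147 + 495.9, so R_B^{AB} = 61.23 kN and R_A = 42 − 61.23 = -19.23 kN.

R_A = -19.23 kN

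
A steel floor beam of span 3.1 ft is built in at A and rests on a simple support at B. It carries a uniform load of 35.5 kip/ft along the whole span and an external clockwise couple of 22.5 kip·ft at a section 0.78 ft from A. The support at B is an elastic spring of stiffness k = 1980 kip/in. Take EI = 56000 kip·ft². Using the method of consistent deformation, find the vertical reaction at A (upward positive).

Take the reaction at B as the redundant and release it; the primary structure is a cantilever fixed at A.
Downward deflection at the released point B due to the loads:
  UDL 35.5: wL⁴/(8EI) = 409.8/EI
  clockwise couple 22.5 at a = 0.78: M₀a(2L − a)/(2EI) = 47.56/EI
  δ_0 = 457.4/EI
Flexibility coefficient — unit upward force at B: δ_{BB} = L³/(3EI) = 9.93/EI.
With EI = 56000 kip·ft²: δ_0 = 0.008167 ft and δ_{BB} = 0.000177 ft/kip.
Compatibility — the spring shortens by R_B/k under the reaction it provides: δ_0 − R_B·δ_{BB} = R_B/k. With 1/k = 1/(1980×12) ft/kip = 0.000042 ft/kip, R_B = δ_0 / (δ_{BB} + 1/k) = 0.008167 / (0.000177 + 0.000042) = 37.22 kip.
Vertical equilibrium: R_A = ΣP − R_B = 110 − 37.22 = 72.83 kip.

R_A = 72.83 kip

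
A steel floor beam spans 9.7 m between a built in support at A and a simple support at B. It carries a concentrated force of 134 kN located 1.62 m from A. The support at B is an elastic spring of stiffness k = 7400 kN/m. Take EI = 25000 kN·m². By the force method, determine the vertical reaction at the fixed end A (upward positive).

R_A = 128.8 kN

Remove the prop at B; the released (primary) structure is a cantilever built in at A.
Free-end deflection of the primary structure under the applied loading (downward +):
  point load 134 at a = 1.62: Pa²(3L − a)/(6EI) = 1611/EI
Flexibility coefficient — unit upward force at B: δ_{BB} = L³/(3EI) = 304.2/EI.
With EI = 25000 kN·m²: δ_0 = 0.064426 m and δ_{BB} = 0.012169 m/kN.
Compatibility — the spring shortens by R_B/k under the reaction it provides: δ_0 − R_B·δ_{BB} = R_B/k. With 1/k = 0.000135 m/kN, R_B = δ_0 / (δ_{BB} + 1/k) = 0.064426 / (0.012169 + 0.000135) = 5.236 kN.
Vertical equilibrium: R_A = ΣP − R_B = 134 − 5.236 = 128.8 kN.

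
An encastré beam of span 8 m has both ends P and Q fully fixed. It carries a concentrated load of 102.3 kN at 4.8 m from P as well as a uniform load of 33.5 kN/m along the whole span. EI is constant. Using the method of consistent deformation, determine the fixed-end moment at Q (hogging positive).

Take the two fixed-end moments M_P, M_Q as redundants; the released structure is the simple span PQ.
Simple-span end rotations at P and Q under the given loads:
  at P: point load 102.3 at a = 4.8: Pab(L + b)/(6LEI) = 366.6/EI
  at Q: point load 102.3 at a = 4.8: Pab(L + a)/(6LEI) = 419/EI
  at P: UDL 33.5: wL³/(24EI) = 714.7/EI
  at Q: UDL 33.5: wL³/(24EI) = 714.7/EI
  θ_P0 = 1081/EI,  θ_Q0 = 1134/EI
Flexibility coefficients: a unit moment at one end gives L/(3EI) there and L/(6EI) at the far end, so f₁₁ = f₂₂ = 2.667/EI and f₁₂ = f₂₁ = 1.333/EI.
Compatibility — zero rotation at each built-in end:
  2.667 M_P + 1.333 M_Q = 1081
  1.333 M_P + 2.667 M_Q = 1134
Solving the pair gives M_P = 257.2 kN·m and M_Q = 296.5 kN·m (hogging).

M_Q = 296.5 kN·m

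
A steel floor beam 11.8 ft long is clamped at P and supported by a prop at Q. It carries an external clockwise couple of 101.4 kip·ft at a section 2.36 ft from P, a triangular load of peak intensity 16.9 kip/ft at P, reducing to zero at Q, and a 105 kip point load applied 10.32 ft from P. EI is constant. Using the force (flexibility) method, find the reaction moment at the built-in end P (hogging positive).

M_P = 280 kip·ft

Remove the prop at Q; the released (primary) structure is a cantilever built in at P.
Free-end deflection of the primary structure under the applied loading (downward +):
  clockwise couple 101.4 at a = 2.36: M₀a(2L − a)/(2EI) = 2541/EI
  triangular load, peak 16.9 at the fixed end: w₀L⁴/(30EI) = 10922/EI
  point load 105 at a = 10.32: Pa²(3L − a)/(6EI) = 46744/EI
  δ_0 = 60207/EI
Tip deflection under a unit load at Q: L³/(3EI) = 547.7/EI.
The prop prevents deflection at Q: R_Q = δ_0/δ_{QQ} = 60207/547.7 = 109.9 kip.
Moment equilibrium about P: M_P = Σ(load moments about P) − R_Q·L = 1577 − 109.9×11.8 = 280 kip·ft.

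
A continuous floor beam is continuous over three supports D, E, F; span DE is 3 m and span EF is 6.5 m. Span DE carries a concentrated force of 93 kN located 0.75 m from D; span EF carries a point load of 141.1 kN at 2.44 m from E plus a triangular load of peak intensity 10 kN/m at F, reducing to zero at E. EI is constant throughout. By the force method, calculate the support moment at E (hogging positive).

M_E = 146.7 kN·m

Insert a hinge at E; M_E is the redundant, and each span becomes simply supported.
Rotations at E on the released spans (each span's end-slope, ×1/EI):
  span DE: point load 93 at a = 0.75: Pab(L + a)/(6LEI) = 32.7/EI
  span EF: point load 141.1 at a = 2.44: Pab(L + b)/(6LEI) = 378.5/EI
  span EF: triangular load, peak 10: 7w₀L³/(360EI) = 53.4/EI
  relative rotation θ_0 = (32.7 + 431.9)/EI = 464.6/EI
A unit hogging moment at E produces rotation L₁/(3EI) + L₂/(3EI) = 3.167/EI.
Compatibility: M_E·(L₁+L₂)/(3EI) = θ_0, giving M_E = 146.7 kN·m (hogging).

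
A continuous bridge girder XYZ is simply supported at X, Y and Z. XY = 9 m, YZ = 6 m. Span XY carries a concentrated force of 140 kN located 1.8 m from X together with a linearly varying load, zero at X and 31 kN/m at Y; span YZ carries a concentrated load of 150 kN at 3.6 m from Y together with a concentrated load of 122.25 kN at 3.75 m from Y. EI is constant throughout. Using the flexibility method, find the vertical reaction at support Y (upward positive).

Take M_Y as the redundant. Released structure: two simple spans XY and YZ with a hinge at Y.
Rotations at Y on the released spans (each span's end-slope, ×1/EI):
  span XY: point load 140 at a = 1.8: Pab(L + a)/(6LEI) = 362.9/EI
  span XY: triangular load, peak 31: w₀L³/(45EI) = 502.2/EI
  span YZ: point load 150 at a = 3.6: Pab(L + b)/(6LEI) = 302.4/EI
  span YZ: point load 122.25 at a = 3.75: Pab(L + b)/(6LEI) = 236.4/EI
  relative rotation θ_0 = (865.1 + 538.8)/EI = 1404/EI
A unit hogging moment at Y produces rotation L₁/(3EI) + L₂/(3EI) = 5/EI.
Compatibility: M_Y·(L₁+L₂)/(3EI) = θ_0, giving M_Y = 280.8 kN·m (hogging).
Span XY, ΣM about X with M_Y applied at Y: R_Y^{XY}·9 = 1089 + 280.8, so R_Y^{XY} = 152.2 kN and R_X = 279.5 − 152.2 = 127.3 kN.
Span YZ, ΣM about Z: R_Y^{YZ}·6 = 635.1 + 280.8, so R_Y^{YZ} = 152.6 kN and R_Z = 272.2 − 152.6 = 119.6 kN.
R_Y = 152.2 + 152.6 = 304.8 kN.

R_Y = 304.8 kN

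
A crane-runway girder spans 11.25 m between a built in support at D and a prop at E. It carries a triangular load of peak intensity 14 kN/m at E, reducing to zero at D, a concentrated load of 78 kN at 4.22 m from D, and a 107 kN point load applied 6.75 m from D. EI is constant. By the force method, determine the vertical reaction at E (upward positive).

Take the reaction at E as the redundant and release it; the primary structure is a cantilever fixed at D.
Free-end deflection of the primary structure under the applied loading (downward +):
  triangular load, peak 14 at the free end: 11w₀L⁴/(120EI) = 20557/EI
  point load 78 at a = 4.22: Pa²(3L − a)/(6EI) = 6836/EI
  point load 107 at a = 6.75: Pa²(3L − a)/(6EI) = 21938/EI
  δ_0 = 49331/EI
Flexibility coefficient — unit upward force at E: δ_{EE} = L³/(3EI) = 474.6/EI.
The prop prevents deflection at E: R_E = δ_0/δ_{EE} = 49331/474.6 = 103.9 kN.

R_E = 103.9 kN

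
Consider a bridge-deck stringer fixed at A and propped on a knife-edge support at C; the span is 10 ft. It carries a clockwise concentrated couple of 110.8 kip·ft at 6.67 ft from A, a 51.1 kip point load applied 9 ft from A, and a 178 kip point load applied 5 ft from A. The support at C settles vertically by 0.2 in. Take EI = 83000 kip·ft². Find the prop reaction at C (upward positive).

Release the roller at C. Primary structure: cantilever fixed at A.
Free-end deflection of the primary structure under the applied loading (downward +):
  clockwise couple 110.8 at a = 6.67: M₀a(2L − a)/(2EI) = 4926/EI
  point load 51.1 at a = 9: Pa²(3L − a)/(6EI) = 14487/EI
  point load 178 at a = 5: Pa²(3L − a)/(6EI) = 18542/EI
  δ_0 = 37954/EI
Flexibility coefficient — unit upward force at C: δ_{CC} = L³/(3EI) = 333.3/EI.
With EI = 83000 kip·ft²: δ_0 = 0.45728 ft and δ_{CC} = 0.004016 ft/kip.
Compatibility — the beam at C must follow the support down by 0.01667 ft: δ_0 − R_C·δ_{CC} = 0.01667, so R_C = (0.45728 − 0.01667)/0.004016 = 109.7 kip.

R_C = 109.7 kip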